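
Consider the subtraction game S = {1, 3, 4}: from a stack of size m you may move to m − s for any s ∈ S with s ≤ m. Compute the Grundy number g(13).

2

Grundy values for subtraction set {1, 3, 4}:
g(0) = mex{} = 0
g(1) = mex{0} = 1
g(2) = mex{1} = 0
g(3) = mex{0} = 1
g(4) = mex{0,1} = 2
g(5) = mex{0,1,2} = 3
g(6) = mex{0,1,3} = 2
g(7) = mex{1,2} = 0
g(8) = mex{0,2,3} = 1
g(9) = mex{1,2,3} = 0
g(10) = mex{0,2} = 1
g(11) = mex{0,1} = 2
g(12) = mex{0,1,2} = 3
g(13) = mex{0,1,3} = 2
So g(13) = 2.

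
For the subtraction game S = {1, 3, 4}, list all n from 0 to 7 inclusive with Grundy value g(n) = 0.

Compute g(0), g(1), … for moves {1, 3, 4}:
k:     0  1  2  3  4  5  6  7
g(k):  0  1  0  1  2  3  2  0
The P-positions (g = 0) in 0..7 are 0, 2, 7.

0, 2, 7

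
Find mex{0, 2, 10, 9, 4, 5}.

0 is in the set but 1 is not, so the mex is 1.

1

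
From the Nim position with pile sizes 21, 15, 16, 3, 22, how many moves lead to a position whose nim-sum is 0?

3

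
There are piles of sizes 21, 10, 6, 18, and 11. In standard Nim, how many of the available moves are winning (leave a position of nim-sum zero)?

Bitwise XOR of the heap sizes:
  10101  (21)
  01010  (10)
  00110  (6)
  10010  (18)
  01011  (11)
  -----
  00000  (0)
The nim-sum is already 0, so every move leaves a nonzero nim-sum — there are no winning moves.

0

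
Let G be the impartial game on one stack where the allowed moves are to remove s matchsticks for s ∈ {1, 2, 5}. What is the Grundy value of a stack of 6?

Grundy values for subtraction set {1, 2, 5}:
k:     0  1  2  3  4  5  6
g(k):  0  1  2  0  1  2  0
So g(6) = 0.

0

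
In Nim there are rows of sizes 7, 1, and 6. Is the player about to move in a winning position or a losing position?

Losing position

Bitwise XOR of the heap sizes:
  111  (7)
  001  (1)
  110  (6)
  ---
  000  (0)
The nim-sum is 0, so this is a P-position: the player to move is in a losing position under optimal play.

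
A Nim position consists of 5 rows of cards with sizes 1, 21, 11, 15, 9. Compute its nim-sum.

25

Compute the nim-sum pairwise:
1 XOR 21 = 20
20 XOR 11 = 31
31 XOR 15 = 16
16 XOR 9 = 25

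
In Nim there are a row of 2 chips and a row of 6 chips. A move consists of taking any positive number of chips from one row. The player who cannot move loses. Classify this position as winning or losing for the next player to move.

In binary:
  010  (2)
  110  (6)
  ---
  100  (4)
The nim-sum is 4 ≠ 0, so this is an N-position: the player to move can win.

Winning position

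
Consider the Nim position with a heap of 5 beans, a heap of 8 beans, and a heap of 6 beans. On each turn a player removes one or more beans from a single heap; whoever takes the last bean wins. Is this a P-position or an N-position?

Nim-sum: 5 XOR 8 XOR 6 = 11.
The nim-sum is 11 ≠ 0, so this is an N-position: the player to move can win.

N-position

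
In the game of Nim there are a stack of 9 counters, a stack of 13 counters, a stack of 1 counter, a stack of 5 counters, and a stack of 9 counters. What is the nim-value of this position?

9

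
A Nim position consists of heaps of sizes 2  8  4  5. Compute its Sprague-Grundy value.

11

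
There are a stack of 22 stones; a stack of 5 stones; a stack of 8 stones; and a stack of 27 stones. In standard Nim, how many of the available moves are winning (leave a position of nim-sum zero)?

Nim-sum: 22 XOR 5 XOR 8 XOR 27 = 0.
The nim-sum is already 0, so every move leaves a nonzero nim-sum — there are no winning moves.

0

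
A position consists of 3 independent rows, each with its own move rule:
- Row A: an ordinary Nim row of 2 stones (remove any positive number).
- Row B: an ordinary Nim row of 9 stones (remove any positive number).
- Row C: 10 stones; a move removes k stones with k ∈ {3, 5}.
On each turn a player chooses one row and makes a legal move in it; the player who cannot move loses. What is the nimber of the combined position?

Row A is a plain Nim row of size 2, so its Grundy value is 2.
Row B is a plain Nim row of size 9, so its Grundy value is 9.
Grundy values for row C (subtraction set {3, 5}):
g(0) = mex{} = 0
g(1) = mex{} = 0
g(2) = mex{} = 0
g(3) = mex{0} = 1
g(4) = mex{0} = 1
g(5) = mex{0} = 1
g(6) = mex{0,1} = 2
g(7) = mex{0,1} = 2
g(8) = mex{1} = 0
g(9) = mex{1,2} = 0
g(10) = mex{1,2} = 0
So g(10) = 0.
By the Sprague-Grundy theorem, the Grundy value of a sum of independent games is the XOR of the component values.
Combined value = 2 XOR 9 XOR 0 = 11.

11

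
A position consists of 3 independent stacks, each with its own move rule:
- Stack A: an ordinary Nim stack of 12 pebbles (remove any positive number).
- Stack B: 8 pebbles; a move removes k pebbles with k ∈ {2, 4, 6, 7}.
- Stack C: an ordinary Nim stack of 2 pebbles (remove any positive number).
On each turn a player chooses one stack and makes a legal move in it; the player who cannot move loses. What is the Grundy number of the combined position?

Stack A is a plain Nim stack of size 12, so its Grundy value is 12.
Build the Grundy sequence for stack B with g(k) = mex{g(k−s) : s ∈ {2, 4, 6, 7}, s ≤ k}:
g(0) = mex{} = 0
g(1) = mex{} = 0
g(2) = mex{0} = 1
g(3) = mex{0} = 1
g(4) = mex{0,1} = 2
g(5) = mex{0,1} = 2
g(6) = mex{0,1,2} = 3
g(7) = mex{0,1,2} = 3
g(8) = mex{0,1,2,3} = 4
So g(8) = 4.
Stack C is a plain Nim stack of size 2, so its Grundy value is 2.
The value of a disjunctive sum is the nim-sum of the parts.
Combined value = 12 ⊕ 4 ⊕ 2 = 10.

10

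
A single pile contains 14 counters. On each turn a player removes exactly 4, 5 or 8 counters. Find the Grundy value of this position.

0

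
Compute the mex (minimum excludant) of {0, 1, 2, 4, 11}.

The values 0, 1, 2 are all present; 3 is the first non-negative integer missing from the set.

3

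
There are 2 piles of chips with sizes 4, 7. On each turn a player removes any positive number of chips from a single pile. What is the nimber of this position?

3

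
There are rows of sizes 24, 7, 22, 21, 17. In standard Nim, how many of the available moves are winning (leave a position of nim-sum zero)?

1

In binary:
  11000  (24)
  00111  (7)
  10110  (22)
  10101  (21)
  10001  (17)
  -----
  01101  (13)
The overall nim-sum is X = 13. A row of size p has a winning move iff p XOR X < p (reduce it to p XOR X).
  24: 24 XOR 13 = 21 < 24 — winning move (to 21).
  7: 7 XOR 13 = 10 ≥ 7 — no move.
  22: 22 XOR 13 = 27 ≥ 22 — no move.
  21: 21 XOR 13 = 24 ≥ 21 — no move.
  17: 17 XOR 13 = 28 ≥ 17 — no move.
That gives 1 winning move.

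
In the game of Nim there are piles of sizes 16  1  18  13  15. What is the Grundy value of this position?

Compute the nim-sum pairwise:
16 ^ 1 = 17
17 ^ 18 = 3
3 ^ 13 = 14
14 ^ 15 = 1

1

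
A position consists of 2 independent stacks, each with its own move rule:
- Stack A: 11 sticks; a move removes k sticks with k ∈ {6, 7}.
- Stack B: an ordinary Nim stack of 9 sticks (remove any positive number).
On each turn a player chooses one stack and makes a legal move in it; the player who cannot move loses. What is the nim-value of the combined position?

For stack A, compute g(0), g(1), … with moves {6, 7}:
g(0) = mex{} = 0
g(1) = mex{} = 0
g(2) = mex{} = 0
g(3) = mex{} = 0
g(4) = mex{} = 0
g(5) = mex{} = 0
g(6) = mex{0} = 1
g(7) = mex{0} = 1
g(8) = mex{0} = 1
g(9) = mex{0} = 1
g(10) = mex{0} = 1
g(11) = mex{0} = 1
So g(11) = 1.
Stack B is a plain Nim stack of size 9, so its Grundy value is 9.
By the Sprague-Grundy theorem, the Grundy value of a sum of independent games is the XOR of the component values.
Combined value = 1 XOR 9 = 8.

8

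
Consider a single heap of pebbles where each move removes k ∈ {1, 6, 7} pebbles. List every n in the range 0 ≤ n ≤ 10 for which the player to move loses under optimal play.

0, 2, 4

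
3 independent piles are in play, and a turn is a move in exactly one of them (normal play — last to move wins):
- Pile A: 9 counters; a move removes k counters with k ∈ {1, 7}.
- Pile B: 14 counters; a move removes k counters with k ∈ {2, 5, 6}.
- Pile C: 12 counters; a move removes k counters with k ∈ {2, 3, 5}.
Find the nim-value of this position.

2

Grundy values for pile A (subtraction set {1, 7}):
k:     0  1  2  3  4  5  6  7  8  9
g(k):  0  1  0  1  0  1  0  1  0  1
So g(9) = 1.
Grundy values for pile B (subtraction set {2, 5, 6}):
g(0) = mex{} = 0
g(1) = mex{} = 0
g(2) = mex{0} = 1
g(3) = mex{0} = 1
g(4) = mex{1} = 0
g(5) = mex{0,1} = 2
g(6) = mex{0} = 1
g(7) = mex{0,1,2} = 3
g(8) = mex{1} = 0
g(9) = mex{0,1,3} = 2
g(10) = mex{0,2} = 1
g(11) = mex{1,2} = 0
g(12) = mex{1,3} = 0
g(13) = mex{0,3} = 1
g(14) = mex{0,2} = 1
So g(14) = 1.
For pile C, compute g(0), g(1), … with moves {2, 3, 5}:
g(0) = mex{} = 0
g(1) = mex{} = 0
g(2) = mex{0} = 1
g(3) = mex{0} = 1
g(4) = mex{0,1} = 2
g(5) = mex{0,1} = 2
g(6) = mex{0,1,2} = 3
g(7) = mex{1,2} = 0
g(8) = mex{1,2,3} = 0
g(9) = mex{0,2,3} = 1
g(10) = mex{0,2} = 1
g(11) = mex{0,1,3} = 2
g(12) = mex{0,1} = 2
So g(12) = 2.
The value of a disjunctive sum is the nim-sum of the parts.
Combined value = 1 XOR 1 XOR 2 = 2.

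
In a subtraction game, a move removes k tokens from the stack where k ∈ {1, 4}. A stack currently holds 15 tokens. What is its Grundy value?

0

Compute g(0), g(1), … for moves {1, 4}:
k:     0  1  2  3  4  5  6  7  8  9 10 11 12 13 14 15
g(k):  0  1  0  1  2  0  1  0  1  2  0  1  0  1  2  0
So g(15) = 0.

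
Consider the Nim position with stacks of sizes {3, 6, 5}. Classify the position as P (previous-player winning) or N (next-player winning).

P-position

Compute the nim-sum pairwise:
3 ⊕ 6 = 5
5 ⊕ 5 = 0
The nim-sum is 0, so this is a P-position: the player to move is in a losing position under optimal play.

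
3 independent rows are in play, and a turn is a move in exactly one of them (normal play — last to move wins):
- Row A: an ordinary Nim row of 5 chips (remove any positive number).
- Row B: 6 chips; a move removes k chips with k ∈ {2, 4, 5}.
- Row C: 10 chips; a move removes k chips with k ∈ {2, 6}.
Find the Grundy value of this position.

7

Row A is a plain Nim row of size 5, so its Grundy value is 5.
Grundy values for row B (subtraction set {2, 4, 5}):
k:     0  1  2  3  4  5  6
g(k):  0  0  1  1  2  2  3
So g(6) = 3.
Grundy values for row C (subtraction set {2, 6}):
k:     0  1  2  3  4  5  6  7  8  9 10
g(k):  0  0  1  1  0  0  1  1  0  0  1
So g(10) = 1.
By the Sprague-Grundy theorem, the Grundy value of a sum of independent games is the XOR of the component values.
Combined value = 5 ⊕ 3 ⊕ 1 = 7.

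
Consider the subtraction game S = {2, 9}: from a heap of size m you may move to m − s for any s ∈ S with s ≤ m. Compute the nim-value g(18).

1

Compute g(0), g(1), … for moves {2, 9}:
k:     0  1  2  3  4  5  6  7  8  9 10 11 12 13 14 15 16 17 18
g(k):  0  0  1  1  0  0  1  1  0  2  1  0  0  1  1  0  0  1  1
So g(18) = 1.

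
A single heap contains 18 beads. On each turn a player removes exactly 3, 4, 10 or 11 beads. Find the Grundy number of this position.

Build the Grundy sequence with g(k) = mex{g(k−s) : s ∈ {3, 4, 10, 11}, s ≤ k}:
k:     0  1  2  3  4  5  6  7  8  9 10 11 12 13 14 15 16 17 18
g(k):  0  0  0  1  1  1  2  0  0  0  1  1  1  2  0  0  0  1  1
So g(18) = 1.

1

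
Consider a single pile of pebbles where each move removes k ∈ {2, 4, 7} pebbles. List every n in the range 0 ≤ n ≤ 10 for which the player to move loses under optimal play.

0, 1, 6, 9

Grundy values for subtraction set {2, 4, 7}:
g(0) = mex{} = 0
g(1) = mex{} = 0
g(2) = mex{0} = 1
g(3) = mex{0} = 1
g(4) = mex{0,1} = 2
g(5) = mex{0,1} = 2
g(6) = mex{1,2} = 0
g(7) = mex{0,1,2} = 3
g(8) = mex{0,2} = 1
g(9) = mex{1,2,3} = 0
g(10) = mex{0,1} = 2
The P-positions (g = 0) in 0..10 are 0, 1, 6, 9.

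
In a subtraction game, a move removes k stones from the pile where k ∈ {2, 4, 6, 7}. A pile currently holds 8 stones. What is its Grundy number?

Build the Grundy sequence with g(k) = mex{g(k−s) : s ∈ {2, 4, 6, 7}, s ≤ k}:
k:     0  1  2  3  4  5  6  7  8
g(k):  0  0  1  1  2  2  3  3  4
So g(8) = 4.

4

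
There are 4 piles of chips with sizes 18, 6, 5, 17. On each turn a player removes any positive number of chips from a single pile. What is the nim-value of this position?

0

Compute the nim-sum pairwise:
18 ⊕ 6 = 20
20 ⊕ 5 = 17
17 ⊕ 17 = 0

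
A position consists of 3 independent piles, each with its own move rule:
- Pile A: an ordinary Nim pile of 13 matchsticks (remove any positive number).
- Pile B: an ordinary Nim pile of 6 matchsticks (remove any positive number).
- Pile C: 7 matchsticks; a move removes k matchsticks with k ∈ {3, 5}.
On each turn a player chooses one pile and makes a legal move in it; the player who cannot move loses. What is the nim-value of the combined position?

9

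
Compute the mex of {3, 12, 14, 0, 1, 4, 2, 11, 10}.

5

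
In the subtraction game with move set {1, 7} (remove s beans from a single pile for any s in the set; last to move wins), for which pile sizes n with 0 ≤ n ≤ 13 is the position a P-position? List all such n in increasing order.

0, 2, 4, 6, 8, 10, 12

Grundy values for subtraction set {1, 7}:
g(0) = mex{} = 0
g(1) = mex{0} = 1
g(2) = mex{1} = 0
g(3) = mex{0} = 1
g(4) = mex{1} = 0
g(5) = mex{0} = 1
g(6) = mex{1} = 0
g(7) = mex{0} = 1
g(8) = mex{1} = 0
g(9) = mex{0} = 1
g(10) = mex{1} = 0
g(11) = mex{0} = 1
g(12) = mex{1} = 0
g(13) = mex{0} = 1
The P-positions (g = 0) in 0..13 are 0, 2, 4, 6, 8, 10, 12.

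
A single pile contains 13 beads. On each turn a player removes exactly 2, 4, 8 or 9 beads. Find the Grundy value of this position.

Grundy values for subtraction set {2, 4, 8, 9}:
g(0) = mex{} = 0
g(1) = mex{} = 0
g(2) = mex{0} = 1
g(3) = mex{0} = 1
g(4) = mex{0,1} = 2
g(5) = mex{0,1} = 2
g(6) = mex{1,2} = 0
g(7) = mex{1,2} = 0
g(8) = mex{0,2} = 1
g(9) = mex{0,2} = 1
g(10) = mex{0,1} = 2
g(11) = mex{0,1} = 2
g(12) = mex{1,2} = 0
g(13) = mex{1,2} = 0
So g(13) = 0.

0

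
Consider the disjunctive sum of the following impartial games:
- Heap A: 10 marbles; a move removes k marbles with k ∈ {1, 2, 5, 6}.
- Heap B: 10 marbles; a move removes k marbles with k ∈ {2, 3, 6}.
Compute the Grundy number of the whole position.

0

Grundy values for heap A (subtraction set {1, 2, 5, 6}):
k:     0  1  2  3  4  5  6  7  8  9 10
g(k):  0  1  2  0  1  2  3  0  1  2  0
So g(10) = 0.
Grundy values for heap B (subtraction set {2, 3, 6}):
k:     0  1  2  3  4  5  6  7  8  9 10
g(k):  0  0  1  1  2  0  3  1  2  0  0
So g(10) = 0.
By the Sprague-Grundy theorem, the Grundy value of a sum of independent games is the XOR of the component values.
Combined value = 0 ⊕ 0 = 0.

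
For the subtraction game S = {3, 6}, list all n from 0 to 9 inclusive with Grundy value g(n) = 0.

0, 1, 2, 9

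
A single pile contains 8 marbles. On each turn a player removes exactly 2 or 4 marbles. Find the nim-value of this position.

1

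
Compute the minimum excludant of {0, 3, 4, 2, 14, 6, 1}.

5

The values 0, 1, 2, 3, 4 are all present; 5 is the first non-negative integer missing from the set.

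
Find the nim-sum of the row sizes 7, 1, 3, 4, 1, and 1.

Nim-sum: 7 ⊕ 1 ⊕ 3 ⊕ 4 ⊕ 1 ⊕ 1 = 1.

1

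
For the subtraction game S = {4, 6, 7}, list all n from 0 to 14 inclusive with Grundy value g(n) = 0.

Build the Grundy sequence with g(k) = mex{g(k−s) : s ∈ {4, 6, 7}, s ≤ k}:
g(0) = mex{} = 0
g(1) = mex{} = 0
g(2) = mex{} = 0
g(3) = mex{} = 0
g(4) = mex{0} = 1
g(5) = mex{0} = 1
g(6) = mex{0} = 1
g(7) = mex{0} = 1
g(8) = mex{0,1} = 2
g(9) = mex{0,1} = 2
g(10) = mex{0,1} = 2
g(11) = mex{1} = 0
g(12) = mex{1,2} = 0
g(13) = mex{1,2} = 0
g(14) = mex{1,2} = 0
The P-positions (g = 0) in 0..14 are 0, 1, 2, 3, 11, 12, 13, 14.

0, 1, 2, 3, 11, 12, 13, 14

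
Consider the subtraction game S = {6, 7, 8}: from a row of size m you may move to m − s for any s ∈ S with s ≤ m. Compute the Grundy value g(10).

1

Grundy values for subtraction set {6, 7, 8}:
k:     0  1  2  3  4  5  6  7  8  9 10
g(k):  0  0  0  0  0  0  1  1  1  1  1
So g(10) = 1.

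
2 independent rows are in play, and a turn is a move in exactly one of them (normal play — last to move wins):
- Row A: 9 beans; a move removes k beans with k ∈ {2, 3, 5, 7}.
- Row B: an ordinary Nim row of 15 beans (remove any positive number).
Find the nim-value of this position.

Build the Grundy sequence for row A with g(k) = mex{g(k−s) : s ∈ {2, 3, 5, 7}, s ≤ k}:
k:     0  1  2  3  4  5  6  7  8  9
g(k):  0  0  1  1  2  2  3  3  4  0
So g(9) = 0.
Row B is a plain Nim row of size 15, so its Grundy value is 15.
The value of a disjunctive sum is the nim-sum of the parts.
Combined value = 0 XOR 15 = 15.

15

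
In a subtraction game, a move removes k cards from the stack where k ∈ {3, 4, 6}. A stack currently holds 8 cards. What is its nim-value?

2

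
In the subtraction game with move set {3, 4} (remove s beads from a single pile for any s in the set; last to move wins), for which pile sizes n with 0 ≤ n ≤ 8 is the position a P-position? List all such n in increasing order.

Build the Grundy sequence with g(k) = mex{g(k−s) : s ∈ {3, 4}, s ≤ k}:
k:     0  1  2  3  4  5  6  7  8
g(k):  0  0  0  1  1  1  2  0  0
The P-positions (g = 0) in 0..8 are 0, 1, 2, 7, 8.

0, 1, 2, 7, 8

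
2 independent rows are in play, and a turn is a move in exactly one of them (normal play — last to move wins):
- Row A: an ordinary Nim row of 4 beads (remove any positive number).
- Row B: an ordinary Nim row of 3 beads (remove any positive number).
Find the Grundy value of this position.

7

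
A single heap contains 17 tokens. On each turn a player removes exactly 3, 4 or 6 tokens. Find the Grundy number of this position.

Compute g(0), g(1), … for moves {3, 4, 6}:
k:     0  1  2  3  4  5  6  7  8  9 10 11 12 13 14 15 16 17
g(k):  0  0  0  1  1  1  2  2  2  0  0  0  1  1  1  2  2  2
So g(17) = 2.

2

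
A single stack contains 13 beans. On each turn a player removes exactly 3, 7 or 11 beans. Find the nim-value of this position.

1

Compute g(0), g(1), … for moves {3, 7, 11}:
k:     0  1  2  3  4  5  6  7  8  9 10 11 12 13
g(k):  0  0  0  1  1  1  0  2  2  1  0  3  2  1
So g(13) = 1.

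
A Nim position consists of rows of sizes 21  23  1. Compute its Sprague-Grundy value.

3

Nim-sum: 21 ^ 23 ^ 1 = 3.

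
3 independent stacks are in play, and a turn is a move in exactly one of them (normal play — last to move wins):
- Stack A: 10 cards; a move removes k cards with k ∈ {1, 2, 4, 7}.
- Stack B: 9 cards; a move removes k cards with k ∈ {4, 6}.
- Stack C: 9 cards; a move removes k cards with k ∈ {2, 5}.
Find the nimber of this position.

2

Build the Grundy sequence for stack A with g(k) = mex{g(k−s) : s ∈ {1, 2, 4, 7}, s ≤ k}:
k:     0  1  2  3  4  5  6  7  8  9 10
g(k):  0  1  2  0  1  2  0  1  2  0  1
So g(10) = 1.
Build the Grundy sequence for stack B with g(k) = mex{g(k−s) : s ∈ {4, 6}, s ≤ k}:
k:     0  1  2  3  4  5  6  7  8  9
g(k):  0  0  0  0  1  1  1  1  2  2
So g(9) = 2.
Build the Grundy sequence for stack C with g(k) = mex{g(k−s) : s ∈ {2, 5}, s ≤ k}:
g(0) = mex{} = 0
g(1) = mex{} = 0
g(2) = mex{0} = 1
g(3) = mex{0} = 1
g(4) = mex{1} = 0
g(5) = mex{0,1} = 2
g(6) = mex{0} = 1
g(7) = mex{1,2} = 0
g(8) = mex{1} = 0
g(9) = mex{0} = 1
So g(9) = 1.
By the Sprague-Grundy theorem, the Grundy value of a sum of independent games is the XOR of the component values.
Combined value = 1 ⊕ 2 ⊕ 1 = 2.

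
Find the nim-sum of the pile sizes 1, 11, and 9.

3

In binary:
  0001  (1)
  1011  (11)
  1001  (9)
  ----
  0011  (3)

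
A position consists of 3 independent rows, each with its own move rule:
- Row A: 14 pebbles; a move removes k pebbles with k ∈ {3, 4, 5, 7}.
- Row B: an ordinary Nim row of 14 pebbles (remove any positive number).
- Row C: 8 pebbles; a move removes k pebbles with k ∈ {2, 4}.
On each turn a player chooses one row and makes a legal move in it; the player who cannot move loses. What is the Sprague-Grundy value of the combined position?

14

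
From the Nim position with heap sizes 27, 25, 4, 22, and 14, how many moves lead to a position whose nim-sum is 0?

3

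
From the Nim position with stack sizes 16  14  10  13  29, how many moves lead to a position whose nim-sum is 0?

3

Nim-sum: 16 XOR 14 XOR 10 XOR 13 XOR 29 = 4.
The overall nim-sum is X = 4. A stack of size p has a winning move iff p XOR X < p (reduce it to p XOR X).
  16: 16 XOR 4 = 20 ≥ 16 — no move.
  14: 14 XOR 4 = 10 < 14 — winning move (to 10).
  10: 10 XOR 4 = 14 ≥ 10 — no move.
  13: 13 XOR 4 = 9 < 13 — winning move (to 9).
  29: 29 XOR 4 = 25 < 29 — winning move (to 25).
That gives 3 winning moves.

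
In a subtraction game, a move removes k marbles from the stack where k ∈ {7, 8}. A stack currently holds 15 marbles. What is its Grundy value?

0

Grundy values for subtraction set {7, 8}:
k:     0  1  2  3  4  5  6  7  8  9 10 11 12 13 14 15
g(k):  0  0  0  0  0  0  0  1  1  1  1  1  1  1  2  0
So g(15) = 0.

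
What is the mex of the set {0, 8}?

0 is in the set but 1 is not, so the mex is 1.

1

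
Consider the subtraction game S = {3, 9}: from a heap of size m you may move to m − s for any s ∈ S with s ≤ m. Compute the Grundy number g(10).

Grundy values for subtraction set {3, 9}:
g(0) = mex{} = 0
g(1) = mex{} = 0
g(2) = mex{} = 0
g(3) = mex{0} = 1
g(4) = mex{0} = 1
g(5) = mex{0} = 1
g(6) = mex{1} = 0
g(7) = mex{1} = 0
g(8) = mex{1} = 0
g(9) = mex{0} = 1
g(10) = mex{0} = 1
So g(10) = 1.

1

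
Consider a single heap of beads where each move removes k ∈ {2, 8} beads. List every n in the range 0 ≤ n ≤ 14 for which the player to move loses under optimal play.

0, 1, 4, 5, 10, 11, 14

Grundy values for subtraction set {2, 8}:
g(0) = mex{} = 0
g(1) = mex{} = 0
g(2) = mex{0} = 1
g(3) = mex{0} = 1
g(4) = mex{1} = 0
g(5) = mex{1} = 0
g(6) = mex{0} = 1
g(7) = mex{0} = 1
g(8) = mex{0,1} = 2
g(9) = mex{0,1} = 2
g(10) = mex{1,2} = 0
g(11) = mex{1,2} = 0
g(12) = mex{0} = 1
g(13) = mex{0} = 1
g(14) = mex{1} = 0
The P-positions (g = 0) in 0..14 are 0, 1, 4, 5, 10, 11, 14.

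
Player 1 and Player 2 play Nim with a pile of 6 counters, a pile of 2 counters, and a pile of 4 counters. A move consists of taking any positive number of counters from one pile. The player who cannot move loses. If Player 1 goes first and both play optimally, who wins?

Player 2 wins

Nim-sum: 6 ⊕ 2 ⊕ 4 = 0.
The nim-sum is 0, so this is a P-position: the player to move is in a losing position under optimal play; Player 1 is about to move from it and so loses — Player 2 wins.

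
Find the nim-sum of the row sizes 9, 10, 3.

0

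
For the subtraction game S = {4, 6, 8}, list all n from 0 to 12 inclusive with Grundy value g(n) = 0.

0, 1, 2, 3, 12

Compute g(0), g(1), … for moves {4, 6, 8}:
g(0) = mex{} = 0
g(1) = mex{} = 0
g(2) = mex{} = 0
g(3) = mex{} = 0
g(4) = mex{0} = 1
g(5) = mex{0} = 1
g(6) = mex{0} = 1
g(7) = mex{0} = 1
g(8) = mex{0,1} = 2
g(9) = mex{0,1} = 2
g(10) = mex{0,1} = 2
g(11) = mex{0,1} = 2
g(12) = mex{1,2} = 0
The P-positions (g = 0) in 0..12 are 0, 1, 2, 3, 12.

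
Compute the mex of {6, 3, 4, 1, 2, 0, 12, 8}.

The values 0, 1, 2, 3, 4 are all present; 5 is the first non-negative integer missing from the set.

5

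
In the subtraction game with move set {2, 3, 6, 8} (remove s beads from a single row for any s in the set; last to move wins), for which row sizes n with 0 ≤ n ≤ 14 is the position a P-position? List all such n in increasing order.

0, 1, 5, 10, 14

Compute g(0), g(1), … for moves {2, 3, 6, 8}:
k:     0  1  2  3  4  5  6  7  8  9 10 11 12 13 14
g(k):  0  0  1  1  2  0  3  1  2  2  0  3  1  2  0
The P-positions (g = 0) in 0..14 are 0, 1, 5, 10, 14.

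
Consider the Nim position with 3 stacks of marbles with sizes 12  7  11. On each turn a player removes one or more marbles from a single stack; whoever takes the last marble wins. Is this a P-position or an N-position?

Bitwise XOR of the heap sizes:
  1100  (12)
  0111  (7)
  1011  (11)
  ----
  0000  (0)
The nim-sum is 0, so this is a P-position: the player to move is in a losing position under optimal play.

P-position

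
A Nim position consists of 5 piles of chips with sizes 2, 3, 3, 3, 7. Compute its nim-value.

6

Nim-sum: 2 ^ 3 ^ 3 ^ 3 ^ 7 = 6.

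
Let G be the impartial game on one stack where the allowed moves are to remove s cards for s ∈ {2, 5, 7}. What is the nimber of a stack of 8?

Build the Grundy sequence with g(k) = mex{g(k−s) : s ∈ {2, 5, 7}, s ≤ k}:
g(0) = mex{} = 0
g(1) = mex{} = 0
g(2) = mex{0} = 1
g(3) = mex{0} = 1
g(4) = mex{1} = 0
g(5) = mex{0,1} = 2
g(6) = mex{0} = 1
g(7) = mex{0,1,2} = 3
g(8) = mex{0,1} = 2
So g(8) = 2.

2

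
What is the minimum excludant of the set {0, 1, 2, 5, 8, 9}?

The values 0, 1, 2 are all present; 3 is the first non-negative integer missing from the set.

3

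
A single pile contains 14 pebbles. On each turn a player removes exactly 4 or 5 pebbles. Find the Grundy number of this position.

1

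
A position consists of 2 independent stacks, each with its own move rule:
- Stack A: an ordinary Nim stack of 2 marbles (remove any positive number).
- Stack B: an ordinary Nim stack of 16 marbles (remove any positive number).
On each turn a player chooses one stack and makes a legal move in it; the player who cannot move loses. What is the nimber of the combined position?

Stack A is a plain Nim stack of size 2, so its Grundy value is 2.
Stack B is a plain Nim stack of size 16, so its Grundy value is 16.
The value of a disjunctive sum is the nim-sum of the parts.
Combined value = 2 ⊕ 16 = 18.

18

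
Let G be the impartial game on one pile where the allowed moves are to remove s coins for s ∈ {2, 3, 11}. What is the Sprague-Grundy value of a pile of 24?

0

Grundy values for subtraction set {2, 3, 11}:
k:     0  1  2  3  4  5  6  7  8  9 10 11 12 13 14 15 16 17 18 19 20 21 22 23 24
g(k):  0  0  1  1  2  0  0  1  1  2  0  3  1  2  0  0  1  1  2  0  0  1  1  2  0
So g(24) = 0.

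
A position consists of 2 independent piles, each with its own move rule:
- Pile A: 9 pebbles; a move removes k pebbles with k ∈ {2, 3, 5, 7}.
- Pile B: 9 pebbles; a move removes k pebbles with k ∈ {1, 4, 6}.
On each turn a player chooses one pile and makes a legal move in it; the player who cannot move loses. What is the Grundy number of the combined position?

For pile A, compute g(0), g(1), … with moves {2, 3, 5, 7}:
k:     0  1  2  3  4  5  6  7  8  9
g(k):  0  0  1  1  2  2  3  3  4  0
So g(9) = 0.
For pile B, compute g(0), g(1), … with moves {1, 4, 6}:
g(0) = mex{} = 0
g(1) = mex{0} = 1
g(2) = mex{1} = 0
g(3) = mex{0} = 1
g(4) = mex{0,1} = 2
g(5) = mex{1,2} = 0
g(6) = mex{0} = 1
g(7) = mex{1} = 0
g(8) = mex{0,2} = 1
g(9) = mex{0,1} = 2
So g(9) = 2.
By the Sprague-Grundy theorem, the Grundy value of a sum of independent games is the XOR of the component values.
Combined value = 0 ⊕ 2 = 2.

2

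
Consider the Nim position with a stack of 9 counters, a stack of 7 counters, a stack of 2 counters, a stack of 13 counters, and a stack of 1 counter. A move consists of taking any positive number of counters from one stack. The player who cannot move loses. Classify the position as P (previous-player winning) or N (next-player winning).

Compute the nim-sum pairwise:
9 XOR 7 = 14
14 XOR 2 = 12
12 XOR 13 = 1
1 XOR 1 = 0
The nim-sum is 0, so this is a P-position: the player to move is in a losing position under optimal play.

P-position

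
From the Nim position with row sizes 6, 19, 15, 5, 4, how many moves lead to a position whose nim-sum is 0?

1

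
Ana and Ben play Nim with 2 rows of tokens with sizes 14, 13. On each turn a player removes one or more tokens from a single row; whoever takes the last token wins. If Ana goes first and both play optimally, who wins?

Ana wins

Bitwise XOR of the heap sizes:
  1110  (14)
  1101  (13)
  ----
  0011  (3)
The nim-sum is 3 ≠ 0, so this is an N-position: the player to move can win; Ana has a winning move.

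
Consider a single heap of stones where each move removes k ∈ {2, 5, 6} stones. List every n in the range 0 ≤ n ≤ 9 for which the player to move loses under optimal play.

0, 1, 4, 8

Build the Grundy sequence with g(k) = mex{g(k−s) : s ∈ {2, 5, 6}, s ≤ k}:
k:     0  1  2  3  4  5  6  7  8  9
g(k):  0  0  1  1  0  2  1  3  0  2
The P-positions (g = 0) in 0..9 are 0, 1, 4, 8.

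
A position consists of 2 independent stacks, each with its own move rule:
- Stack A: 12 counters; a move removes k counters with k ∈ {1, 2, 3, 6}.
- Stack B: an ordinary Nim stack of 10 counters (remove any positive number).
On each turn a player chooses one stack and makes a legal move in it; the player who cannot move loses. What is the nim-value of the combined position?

10

Grundy values for stack A (subtraction set {1, 2, 3, 6}):
k:     0  1  2  3  4  5  6  7  8  9 10 11 12
g(k):  0  1  2  3  0  1  2  3  0  1  2  3  0
So g(12) = 0.
Stack B is a plain Nim stack of size 10, so its Grundy value is 10.
The value of a disjunctive sum is the nim-sum of the parts.
Combined value = 0 ⊕ 10 = 10.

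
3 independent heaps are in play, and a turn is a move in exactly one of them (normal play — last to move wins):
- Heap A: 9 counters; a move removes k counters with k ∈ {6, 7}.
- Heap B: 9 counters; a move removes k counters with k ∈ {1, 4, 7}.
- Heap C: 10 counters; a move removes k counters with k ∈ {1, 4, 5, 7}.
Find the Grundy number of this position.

0

Build the Grundy sequence for heap A with g(k) = mex{g(k−s) : s ∈ {6, 7}, s ≤ k}:
k:     0  1  2  3  4  5  6  7  8  9
g(k):  0  0  0  0  0  0  1  1  1  1
So g(9) = 1.
Build the Grundy sequence for heap B with g(k) = mex{g(k−s) : s ∈ {1, 4, 7}, s ≤ k}:
g(0) = mex{} = 0
g(1) = mex{0} = 1
g(2) = mex{1} = 0
g(3) = mex{0} = 1
g(4) = mex{0,1} = 2
g(5) = mex{1,2} = 0
g(6) = mex{0} = 1
g(7) = mex{0,1} = 2
g(8) = mex{1,2} = 0
g(9) = mex{0} = 1
So g(9) = 1.
Grundy values for heap C (subtraction set {1, 4, 5, 7}):
k:     0  1  2  3  4  5  6  7  8  9 10
g(k):  0  1  0  1  2  3  2  3  0  1  0
So g(10) = 0.
The value of a disjunctive sum is the nim-sum of the parts.
Combined value = 1 ⊕ 1 ⊕ 0 = 0.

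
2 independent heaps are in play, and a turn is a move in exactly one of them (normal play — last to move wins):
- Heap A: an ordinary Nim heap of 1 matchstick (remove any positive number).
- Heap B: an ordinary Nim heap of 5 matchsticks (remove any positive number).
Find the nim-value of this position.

4

Heap A is a plain Nim heap of size 1, so its Grundy value is 1.
Heap B is a plain Nim heap of size 5, so its Grundy value is 5.
By the Sprague-Grundy theorem, the Grundy value of a sum of independent games is the XOR of the component values.
Combined value = 1 XOR 5 = 4.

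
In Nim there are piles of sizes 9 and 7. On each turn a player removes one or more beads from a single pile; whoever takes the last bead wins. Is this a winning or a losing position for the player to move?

Write each in binary and XOR column by column:
  1001  (9)
  0111  (7)
  ----
  1110  (14)
The nim-sum is 14 ≠ 0, so this is an N-position: the player to move can win.

Winning position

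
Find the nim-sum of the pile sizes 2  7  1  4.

0

Nim-sum: 2 ^ 7 ^ 1 ^ 4 = 0.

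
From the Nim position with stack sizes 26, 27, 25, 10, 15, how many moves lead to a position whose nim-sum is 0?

3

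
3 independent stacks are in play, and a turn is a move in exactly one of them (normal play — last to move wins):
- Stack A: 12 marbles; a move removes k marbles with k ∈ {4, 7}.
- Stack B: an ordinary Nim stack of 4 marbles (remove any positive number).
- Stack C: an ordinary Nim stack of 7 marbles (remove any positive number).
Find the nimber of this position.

3

Build the Grundy sequence for stack A with g(k) = mex{g(k−s) : s ∈ {4, 7}, s ≤ k}:
g(0) = mex{} = 0
g(1) = mex{} = 0
g(2) = mex{} = 0
g(3) = mex{} = 0
g(4) = mex{0} = 1
g(5) = mex{0} = 1
g(6) = mex{0} = 1
g(7) = mex{0} = 1
g(8) = mex{0,1} = 2
g(9) = mex{0,1} = 2
g(10) = mex{0,1} = 2
g(11) = mex{1} = 0
g(12) = mex{1,2} = 0
So g(12) = 0.
Stack B is a plain Nim stack of size 4, so its Grundy value is 4.
Stack C is a plain Nim stack of size 7, so its Grundy value is 7.
The value of a disjunctive sum is the nim-sum of the parts.
Combined value = 0 XOR 4 XOR 7 = 3.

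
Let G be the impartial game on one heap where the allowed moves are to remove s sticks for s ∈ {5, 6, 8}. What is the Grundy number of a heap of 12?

Build the Grundy sequence with g(k) = mex{g(k−s) : s ∈ {5, 6, 8}, s ≤ k}:
k:     0  1  2  3  4  5  6  7  8  9 10 11 12
g(k):  0  0  0  0  0  1  1  1  1  1  2  2  2
So g(12) = 2.

2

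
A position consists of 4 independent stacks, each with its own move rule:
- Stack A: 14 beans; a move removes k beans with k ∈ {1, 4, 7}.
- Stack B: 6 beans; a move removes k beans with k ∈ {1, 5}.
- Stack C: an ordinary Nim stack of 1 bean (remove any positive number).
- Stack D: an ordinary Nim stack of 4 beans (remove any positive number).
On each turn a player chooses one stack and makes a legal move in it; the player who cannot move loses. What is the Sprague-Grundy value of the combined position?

4

Build the Grundy sequence for stack A with g(k) = mex{g(k−s) : s ∈ {1, 4, 7}, s ≤ k}:
k:     0  1  2  3  4  5  6  7  8  9 10 11 12 13 14
g(k):  0  1  0  1  2  0  1  2  0  1  0  1  2  0  1
So g(14) = 1.
Build the Grundy sequence for stack B with g(k) = mex{g(k−s) : s ∈ {1, 5}, s ≤ k}:
k:     0  1  2  3  4  5  6
g(k):  0  1  0  1  0  1  0
So g(6) = 0.
Stack C is a plain Nim stack of size 1, so its Grundy value is 1.
Stack D is a plain Nim stack of size 4, so its Grundy value is 4.
The value of a disjunctive sum is the nim-sum of the parts.
Combined value = 1 XOR 0 XOR 1 XOR 4 = 4.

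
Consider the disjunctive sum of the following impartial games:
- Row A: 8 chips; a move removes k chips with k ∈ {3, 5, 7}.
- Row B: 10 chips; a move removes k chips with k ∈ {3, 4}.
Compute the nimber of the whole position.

Grundy values for row A (subtraction set {3, 5, 7}):
k:     0  1  2  3  4  5  6  7  8
g(k):  0  0  0  1  1  1  2  2  2
So g(8) = 2.
Build the Grundy sequence for row B with g(k) = mex{g(k−s) : s ∈ {3, 4}, s ≤ k}:
g(0) = mex{} = 0
g(1) = mex{} = 0
g(2) = mex{} = 0
g(3) = mex{0} = 1
g(4) = mex{0} = 1
g(5) = mex{0} = 1
g(6) = mex{0,1} = 2
g(7) = mex{1} = 0
g(8) = mex{1} = 0
g(9) = mex{1,2} = 0
g(10) = mex{0,2} = 1
So g(10) = 1.
By the Sprague-Grundy theorem, the Grundy value of a sum of independent games is the XOR of the component values.
Combined value = 2 ⊕ 1 = 3.

3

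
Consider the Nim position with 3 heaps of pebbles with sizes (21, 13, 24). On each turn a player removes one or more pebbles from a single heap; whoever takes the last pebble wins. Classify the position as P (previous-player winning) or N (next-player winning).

P-position

Write each in binary and XOR column by column:
  10101  (21)
  01101  (13)
  11000  (24)
  -----
  00000  (0)
The nim-sum is 0, so this is a P-position: the player to move is in a losing position under optimal play.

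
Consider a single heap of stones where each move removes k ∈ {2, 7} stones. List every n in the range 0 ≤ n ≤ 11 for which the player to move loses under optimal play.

Compute g(0), g(1), … for moves {2, 7}:
g(0) = mex{} = 0
g(1) = mex{} = 0
g(2) = mex{0} = 1
g(3) = mex{0} = 1
g(4) = mex{1} = 0
g(5) = mex{1} = 0
g(6) = mex{0} = 1
g(7) = mex{0} = 1
g(8) = mex{0,1} = 2
g(9) = mex{1} = 0
g(10) = mex{1,2} = 0
g(11) = mex{0} = 1
The P-positions (g = 0) in 0..11 are 0, 1, 4, 5, 9, 10.

0, 1, 4, 5, 9, 10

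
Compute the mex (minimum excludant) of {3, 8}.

0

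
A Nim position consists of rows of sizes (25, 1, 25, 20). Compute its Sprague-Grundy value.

21

Compute the nim-sum pairwise:
25 ^ 1 = 24
24 ^ 25 = 1
1 ^ 20 = 21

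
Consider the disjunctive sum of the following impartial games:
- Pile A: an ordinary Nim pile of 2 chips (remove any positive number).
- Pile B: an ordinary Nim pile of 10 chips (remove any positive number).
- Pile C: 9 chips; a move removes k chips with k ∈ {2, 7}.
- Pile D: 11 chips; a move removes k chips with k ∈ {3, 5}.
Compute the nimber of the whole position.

Pile A is a plain Nim pile of size 2, so its Grundy value is 2.
Pile B is a plain Nim pile of size 10, so its Grundy value is 10.
Build the Grundy sequence for pile C with g(k) = mex{g(k−s) : s ∈ {2, 7}, s ≤ k}:
g(0) = mex{} = 0
g(1) = mex{} = 0
g(2) = mex{0} = 1
g(3) = mex{0} = 1
g(4) = mex{1} = 0
g(5) = mex{1} = 0
g(6) = mex{0} = 1
g(7) = mex{0} = 1
g(8) = mex{0,1} = 2
g(9) = mex{1} = 0
So g(9) = 0.
Build the Grundy sequence for pile D with g(k) = mex{g(k−s) : s ∈ {3, 5}, s ≤ k}:
k:     0  1  2  3  4  5  6  7  8  9 10 11
g(k):  0  0  0  1  1  1  2  2  0  0  0  1
So g(11) = 1.
By the Sprague-Grundy theorem, the Grundy value of a sum of independent games is the XOR of the component values.
Combined value = 2 XOR 10 XOR 0 XOR 1 = 9.

9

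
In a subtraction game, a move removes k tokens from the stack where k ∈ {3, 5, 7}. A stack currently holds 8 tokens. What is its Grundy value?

2

Grundy values for subtraction set {3, 5, 7}:
g(0) = mex{} = 0
g(1) = mex{} = 0
g(2) = mex{} = 0
g(3) = mex{0} = 1
g(4) = mex{0} = 1
g(5) = mex{0} = 1
g(6) = mex{0,1} = 2
g(7) = mex{0,1} = 2
g(8) = mex{0,1} = 2
So g(8) = 2.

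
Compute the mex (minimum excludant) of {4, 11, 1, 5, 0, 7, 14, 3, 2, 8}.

The values 0, 1, 2, 3, 4, 5 are all present; 6 is the first non-negative integer missing from the set.

6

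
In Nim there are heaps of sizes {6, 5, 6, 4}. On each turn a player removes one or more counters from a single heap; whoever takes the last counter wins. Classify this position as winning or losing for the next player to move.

Winning position

Write each in binary and XOR column by column:
  110  (6)
  101  (5)
  110  (6)
  100  (4)
  ---
  001  (1)
The nim-sum is 1 ≠ 0, so this is an N-position: the player to move can win.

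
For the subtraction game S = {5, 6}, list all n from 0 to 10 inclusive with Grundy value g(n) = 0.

Compute g(0), g(1), … for moves {5, 6}:
g(0) = mex{} = 0
g(1) = mex{} = 0
g(2) = mex{} = 0
g(3) = mex{} = 0
g(4) = mex{} = 0
g(5) = mex{0} = 1
g(6) = mex{0} = 1
g(7) = mex{0} = 1
g(8) = mex{0} = 1
g(9) = mex{0} = 1
g(10) = mex{0,1} = 2
The P-positions (g = 0) in 0..10 are 0, 1, 2, 3, 4.

0, 1, 2, 3, 4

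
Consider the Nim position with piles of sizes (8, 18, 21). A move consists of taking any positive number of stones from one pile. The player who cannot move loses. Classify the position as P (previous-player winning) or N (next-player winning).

N-position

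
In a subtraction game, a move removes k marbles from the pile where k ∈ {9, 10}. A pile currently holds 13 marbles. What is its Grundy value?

1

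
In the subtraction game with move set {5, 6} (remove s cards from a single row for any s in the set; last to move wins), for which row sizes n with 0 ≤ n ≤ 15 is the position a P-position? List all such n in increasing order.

0, 1, 2, 3, 4, 11, 12, 13, 14, 15

Grundy values for subtraction set {5, 6}:
k:     0  1  2  3  4  5  6  7  8  9 10 11 12 13 14 15
g(k):  0  0  0  0  0  1  1  1  1  1  2  0  0  0  0  0
The P-positions (g = 0) in 0..15 are 0, 1, 2, 3, 4, 11, 12, 13, 14, 15.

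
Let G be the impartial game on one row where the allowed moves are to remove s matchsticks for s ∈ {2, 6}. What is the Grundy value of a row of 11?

1

Build the Grundy sequence with g(k) = mex{g(k−s) : s ∈ {2, 6}, s ≤ k}:
g(0) = mex{} = 0
g(1) = mex{} = 0
g(2) = mex{0} = 1
g(3) = mex{0} = 1
g(4) = mex{1} = 0
g(5) = mex{1} = 0
g(6) = mex{0} = 1
g(7) = mex{0} = 1
g(8) = mex{1} = 0
g(9) = mex{1} = 0
g(10) = mex{0} = 1
g(11) = mex{0} = 1
So g(11) = 1.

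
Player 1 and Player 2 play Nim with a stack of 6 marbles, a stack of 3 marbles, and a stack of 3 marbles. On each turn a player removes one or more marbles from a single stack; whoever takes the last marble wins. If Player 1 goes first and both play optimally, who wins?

Player 1 wins

Bitwise XOR of the heap sizes:
  110  (6)
  011  (3)
  011  (3)
  ---
  110  (6)
The nim-sum is 6 ≠ 0, so this is an N-position: the player to move can win; Player 1 has a winning move.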